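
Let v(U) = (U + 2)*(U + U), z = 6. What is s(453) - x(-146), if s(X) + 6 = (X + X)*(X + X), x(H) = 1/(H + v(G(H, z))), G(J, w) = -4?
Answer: 106707901/130 ≈ 8.2083e+5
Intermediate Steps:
v(U) = 2*U*(2 + U) (v(U) = (2 + U)*(2*U) = 2*U*(2 + U))
x(H) = 1/(16 + H) (x(H) = 1/(H + 2*(-4)*(2 - 4)) = 1/(H + 2*(-4)*(-2)) = 1/(H + 16) = 1/(16 + H))
s(X) = -6 + 4*X² (s(X) = -6 + (X + X)*(X + X) = -6 + (2*X)*(2*X) = -6 + 4*X²)
s(453) - x(-146) = (-6 + 4*453²) - 1/(16 - 146) = (-6 + 4*205209) - 1/(-130) = (-6 + 820836) - 1*(-1/130) = 820830 + 1/130 = 106707901/130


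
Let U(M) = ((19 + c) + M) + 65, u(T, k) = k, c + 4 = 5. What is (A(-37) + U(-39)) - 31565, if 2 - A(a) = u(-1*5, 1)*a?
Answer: -31480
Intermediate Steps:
c = 1 (c = -4 + 5 = 1)
A(a) = 2 - a
U(M) = 85 + M (U(M) = ((19 + 1) + M) + 65 = (20 + M) + 65 = 85 + M)
(A(-37) + U(-39)) - 31565 = ((2 - 1*(-37)) + (85 - 39)) - 31565 = ((2 + 37) + 46) - 31565 = (39 + 46) - 31565 = 85 - 31565 = -31480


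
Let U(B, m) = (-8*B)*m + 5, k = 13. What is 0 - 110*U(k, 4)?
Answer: 45210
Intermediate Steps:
U(B, m) = 5 - 8*B*m (U(B, m) = -8*B*m + 5 = 5 - 8*B*m)
0 - 110*U(k, 4) = 0 - 110*(5 - 8*13*4) = 0 - 110*(5 - 416) = 0 - 110*(-411) = 0 + 45210 = 45210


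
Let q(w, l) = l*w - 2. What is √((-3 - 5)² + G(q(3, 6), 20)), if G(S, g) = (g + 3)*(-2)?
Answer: 3*√2 ≈ 4.2426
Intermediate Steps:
q(w, l) = -2 + l*w
G(S, g) = -6 - 2*g (G(S, g) = (3 + g)*(-2) = -6 - 2*g)
√((-3 - 5)² + G(q(3, 6), 20)) = √((-3 - 5)² + (-6 - 2*20)) = √((-8)² + (-6 - 40)) = √(64 - 46) = √18 = 3*√2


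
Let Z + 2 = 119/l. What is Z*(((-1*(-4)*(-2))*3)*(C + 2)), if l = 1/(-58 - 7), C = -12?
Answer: -1856880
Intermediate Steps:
l = -1/65 (l = 1/(-65) = -1/65 ≈ -0.015385)
Z = -7737 (Z = -2 + 119/(-1/65) = -2 + 119*(-65) = -2 - 7735 = -7737)
Z*(((-1*(-4)*(-2))*3)*(C + 2)) = -7737*(-1*(-4)*(-2))*3*(-12 + 2) = -7737*(4*(-2))*3*(-10) = -7737*(-8*3)*(-10) = -(-185688)*(-10) = -7737*240 = -1856880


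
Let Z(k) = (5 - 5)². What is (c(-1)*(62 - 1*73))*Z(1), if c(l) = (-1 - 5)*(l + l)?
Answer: 0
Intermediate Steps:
Z(k) = 0 (Z(k) = 0² = 0)
c(l) = -12*l
(c(-1)*(62 - 1*73))*Z(1) = ((-12*(-1))*(62 - 1*73))*0 = (12*(62 - 73))*0 = (12*(-11))*0 = -132*0 = 0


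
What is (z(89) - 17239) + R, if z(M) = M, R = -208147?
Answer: -225297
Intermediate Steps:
(z(89) - 17239) + R = (89 - 17239) - 208147 = -17150 - 208147 = -225297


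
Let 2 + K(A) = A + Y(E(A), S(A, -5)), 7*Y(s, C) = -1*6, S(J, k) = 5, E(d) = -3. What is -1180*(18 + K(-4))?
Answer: -92040/7 ≈ -13149.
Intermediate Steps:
Y(s, C) = -6/7 (Y(s, C) = (-1*6)/7 = (1/7)*(-6) = -6/7)
K(A) = -20/7 + A (K(A) = -2 + (A - 6/7) = -2 + (-6/7 + A) = -20/7 + A)
-1180*(18 + K(-4)) = -1180*(18 + (-20/7 - 4)) = -1180*(18 - 48/7) = -1180*78/7 = -92040/7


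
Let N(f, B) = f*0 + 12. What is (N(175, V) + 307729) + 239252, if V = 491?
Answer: 546993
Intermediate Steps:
N(f, B) = 12 (N(f, B) = 0 + 12 = 12)
(N(175, V) + 307729) + 239252 = (12 + 307729) + 239252 = 307741 + 239252 = 546993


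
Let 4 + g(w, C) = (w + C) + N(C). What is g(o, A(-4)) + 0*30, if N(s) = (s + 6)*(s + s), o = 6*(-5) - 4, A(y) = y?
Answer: -58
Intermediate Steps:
o = -34 (o = -30 - 4 = -34)
N(s) = 2*s*(6 + s) (N(s) = (6 + s)*(2*s) = 2*s*(6 + s))
g(w, C) = -4 + C + w + 2*C*(6 + C) (g(w, C) = -4 + ((w + C) + 2*C*(6 + C)) = -4 + ((C + w) + 2*C*(6 + C)) = -4 + (C + w + 2*C*(6 + C)) = -4 + C + w + 2*C*(6 + C))
g(o, A(-4)) + 0*30 = (-4 - 4 - 34 + 2*(-4)*(6 - 4)) + 0*30 = (-4 - 4 - 34 + 2*(-4)*2) + 0 = (-4 - 4 - 34 - 16) + 0 = -58 + 0 = -58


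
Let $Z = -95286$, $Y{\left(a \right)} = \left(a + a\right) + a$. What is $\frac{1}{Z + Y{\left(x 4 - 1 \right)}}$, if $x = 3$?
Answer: $- \frac{1}{95253} \approx -1.0498 \cdot 10^{-5}$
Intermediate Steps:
$Y{\left(a \right)} = 3 a$ ($Y{\left(a \right)} = 2 a + a = 3 a$)
$\frac{1}{Z + Y{\left(x 4 - 1 \right)}} = \frac{1}{-95286 + 3 \left(3 \cdot 4 - 1\right)} = \frac{1}{-95286 + 3 \left(12 - 1\right)} = \frac{1}{-95286 + 3 \cdot 11} = \frac{1}{-95286 + 33} = \frac{1}{-95253} = - \frac{1}{95253}$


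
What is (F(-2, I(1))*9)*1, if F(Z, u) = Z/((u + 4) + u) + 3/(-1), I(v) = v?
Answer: -30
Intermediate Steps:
F(Z, u) = -3 + Z/(4 + 2*u) (F(Z, u) = Z/((4 + u) + u) + 3*(-1) = Z/(4 + 2*u) - 3 = -3 + Z/(4 + 2*u))
(F(-2, I(1))*9)*1 = (((-12 - 2 - 6*1)/(2*(2 + 1)))*9)*1 = (((½)*(-12 - 2 - 6)/3)*9)*1 = (((½)*(⅓)*(-20))*9)*1 = -10/3*9*1 = -30*1 = -30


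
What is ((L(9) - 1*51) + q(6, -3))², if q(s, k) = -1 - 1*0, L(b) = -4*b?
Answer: 7744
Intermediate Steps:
q(s, k) = -1 (q(s, k) = -1 + 0 = -1)
((L(9) - 1*51) + q(6, -3))² = ((-4*9 - 1*51) - 1)² = ((-36 - 51) - 1)² = (-87 - 1)² = (-88)² = 7744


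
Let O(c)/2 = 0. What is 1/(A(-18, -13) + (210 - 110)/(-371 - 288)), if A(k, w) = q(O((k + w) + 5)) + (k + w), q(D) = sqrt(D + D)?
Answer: -659/20529 ≈ -0.032101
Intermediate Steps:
O(c) = 0 (O(c) = 2*0 = 0)
q(D) = sqrt(2)*sqrt(D) (q(D) = sqrt(2*D) = sqrt(2)*sqrt(D))
A(k, w) = k + w (A(k, w) = sqrt(2)*sqrt(0) + (k + w) = sqrt(2)*0 + (k + w) = 0 + (k + w) = k + w)
1/(A(-18, -13) + (210 - 110)/(-371 - 288)) = 1/((-18 - 13) + (210 - 110)/(-371 - 288)) = 1/(-31 + 100/(-659)) = 1/(-31 + 100*(-1/659)) = 1/(-31 - 100/659) = 1/(-20529/659) = -659/20529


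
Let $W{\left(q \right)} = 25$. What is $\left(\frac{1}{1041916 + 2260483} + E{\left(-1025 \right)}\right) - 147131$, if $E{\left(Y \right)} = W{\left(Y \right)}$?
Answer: $- \frac{485802707293}{3302399} \approx -1.4711 \cdot 10^{5}$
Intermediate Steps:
$E{\left(Y \right)} = 25$
$\left(\frac{1}{1041916 + 2260483} + E{\left(-1025 \right)}\right) - 147131 = \left(\frac{1}{1041916 + 2260483} + 25\right) - 147131 = \left(\frac{1}{3302399} + 25\right) + \left(-581639 + 434508\right) = \left(\frac{1}{3302399} + 25\right) - 147131 = \frac{82559976}{3302399} - 147131 = - \frac{485802707293}{3302399}$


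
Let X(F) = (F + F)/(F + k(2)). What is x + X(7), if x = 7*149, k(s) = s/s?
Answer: 4179/4 ≈ 1044.8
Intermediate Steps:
k(s) = 1
x = 1043
X(F) = 2*F/(1 + F) (X(F) = (F + F)/(F + 1) = (2*F)/(1 + F) = 2*F/(1 + F))
x + X(7) = 1043 + 2*7/(1 + 7) = 1043 + 2*7/8 = 1043 + 2*7*(1/8) = 1043 + 7/4 = 4179/4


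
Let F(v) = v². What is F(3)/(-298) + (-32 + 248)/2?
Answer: 32175/298 ≈ 107.97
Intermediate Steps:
F(3)/(-298) + (-32 + 248)/2 = 3²/(-298) + (-32 + 248)/2 = 9*(-1/298) + 216*(½) = -9/298 + 108 = 32175/298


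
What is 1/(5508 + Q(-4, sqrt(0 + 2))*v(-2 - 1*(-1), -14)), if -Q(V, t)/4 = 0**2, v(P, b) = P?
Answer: 1/5508 ≈ 0.00018155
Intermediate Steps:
Q(V, t) = 0 (Q(V, t) = -4*0**2 = -4*0 = 0)
1/(5508 + Q(-4, sqrt(0 + 2))*v(-2 - 1*(-1), -14)) = 1/(5508 + 0*(-2 - 1*(-1))) = 1/(5508 + 0*(-2 + 1)) = 1/(5508 + 0*(-1)) = 1/(5508 + 0) = 1/5508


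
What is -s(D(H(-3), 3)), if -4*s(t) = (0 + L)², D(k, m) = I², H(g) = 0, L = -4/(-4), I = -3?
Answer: ¼ ≈ 0.25000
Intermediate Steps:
L = 1 (L = -4*(-¼) = 1)
D(k, m) = 9 (D(k, m) = (-3)² = 9)
s(t) = -¼ (s(t) = -(0 + 1)²/4 = -¼*1² = -¼*1 = -¼)
-s(D(H(-3), 3)) = -1*(-¼) = ¼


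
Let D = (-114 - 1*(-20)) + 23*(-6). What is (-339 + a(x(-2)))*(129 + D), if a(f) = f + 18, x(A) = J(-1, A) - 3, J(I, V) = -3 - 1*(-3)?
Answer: 33372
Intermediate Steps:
J(I, V) = 0 (J(I, V) = -3 + 3 = 0)
D = -232 (D = (-114 + 20) - 138 = -94 - 138 = -232)
x(A) = -3 (x(A) = 0 - 3 = -3)
a(f) = 18 + f
(-339 + a(x(-2)))*(129 + D) = (-339 + (18 - 3))*(129 - 232) = (-339 + 15)*(-103) = -324*(-103) = 33372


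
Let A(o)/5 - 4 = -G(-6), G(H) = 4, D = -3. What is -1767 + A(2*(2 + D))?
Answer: -1767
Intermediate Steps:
A(o) = 0 (A(o) = 20 + 5*(-1*4) = 20 + 5*(-4) = 20 - 20 = 0)
-1767 + A(2*(2 + D)) = -1767 + 0 = -1767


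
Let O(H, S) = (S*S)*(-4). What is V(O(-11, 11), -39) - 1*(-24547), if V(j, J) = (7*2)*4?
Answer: 24603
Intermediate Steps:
O(H, S) = -4*S² (O(H, S) = S²*(-4) = -4*S²)
V(j, J) = 56 (V(j, J) = 14*4 = 56)
V(O(-11, 11), -39) - 1*(-24547) = 56 - 1*(-24547) = 56 + 24547 = 24603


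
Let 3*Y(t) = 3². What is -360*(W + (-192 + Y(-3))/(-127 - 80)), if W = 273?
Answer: -2268000/23 ≈ -98609.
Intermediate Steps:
Y(t) = 3 (Y(t) = (⅓)*3² = (⅓)*9 = 3)
-360*(W + (-192 + Y(-3))/(-127 - 80)) = -360*(273 + (-192 + 3)/(-127 - 80)) = -360*(273 - 189/(-207)) = -360*(273 - 189*(-1/207)) = -360*(273 + 21/23) = -360*6300/23 = -2268000/23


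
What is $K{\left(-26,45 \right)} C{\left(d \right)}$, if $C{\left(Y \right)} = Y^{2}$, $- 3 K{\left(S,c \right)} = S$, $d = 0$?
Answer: $0$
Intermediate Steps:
$K{\left(S,c \right)} = - \frac{S}{3}$
$K{\left(-26,45 \right)} C{\left(d \right)} = \left(- \frac{1}{3}\right) \left(-26\right) 0^{2} = \frac{26}{3} \cdot 0 = 0$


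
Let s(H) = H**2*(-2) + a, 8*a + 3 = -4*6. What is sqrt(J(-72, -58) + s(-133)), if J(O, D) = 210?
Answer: I*sqrt(562742)/4 ≈ 187.54*I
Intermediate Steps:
a = -27/8 (a = -3/8 + (-4*6)/8 = -3/8 + (1/8)*(-24) = -3/8 - 3 = -27/8 ≈ -3.3750)
s(H) = -27/8 - 2*H**2 (s(H) = H**2*(-2) - 27/8 = -2*H**2 - 27/8 = -27/8 - 2*H**2)
sqrt(J(-72, -58) + s(-133)) = sqrt(210 + (-27/8 - 2*(-133)**2)) = sqrt(210 + (-27/8 - 2*17689)) = sqrt(210 + (-27/8 - 35378)) = sqrt(210 - 283051/8) = sqrt(-281371/8) = I*sqrt(562742)/4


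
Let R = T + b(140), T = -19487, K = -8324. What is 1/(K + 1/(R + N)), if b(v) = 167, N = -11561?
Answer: -30881/257053445 ≈ -0.00012013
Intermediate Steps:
R = -19320 (R = -19487 + 167 = -19320)
1/(K + 1/(R + N)) = 1/(-8324 + 1/(-19320 - 11561)) = 1/(-8324 + 1/(-30881)) = 1/(-8324 - 1/30881) = 1/(-257053445/30881) = -30881/257053445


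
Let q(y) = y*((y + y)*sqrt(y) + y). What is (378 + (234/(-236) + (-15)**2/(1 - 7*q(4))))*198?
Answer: 2459326617/32981 ≈ 74568.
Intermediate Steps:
q(y) = y*(y + 2*y**(3/2)) (q(y) = y*((2*y)*sqrt(y) + y) = y*(2*y**(3/2) + y) = y*(y + 2*y**(3/2)))
(378 + (234/(-236) + (-15)**2/(1 - 7*q(4))))*198 = (378 + (234/(-236) + (-15)**2/(1 - 7*(4**2 + 2*4**(5/2)))))*198 = (378 + (234*(-1/236) + 225/(1 - 7*(16 + 2*32))))*198 = (378 + (-117/118 + 225/(1 - 7*(16 + 64))))*198 = (378 + (-117/118 + 225/(1 - 7*80)))*198 = (378 + (-117/118 + 225/(1 - 560)))*198 = (378 + (-117/118 + 225/(-559)))*198 = (378 + (-117/118 + 225*(-1/559)))*198 = (378 + (-117/118 - 225/559))*198 = (378 - 91953/65962)*198 = (24841683/65962)*198 = 2459326617/32981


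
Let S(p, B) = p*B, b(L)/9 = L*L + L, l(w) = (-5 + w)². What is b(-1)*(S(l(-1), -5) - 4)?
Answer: 0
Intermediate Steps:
b(L) = 9*L + 9*L² (b(L) = 9*(L*L + L) = 9*(L² + L) = 9*(L + L²) = 9*L + 9*L²)
S(p, B) = B*p
b(-1)*(S(l(-1), -5) - 4) = (9*(-1)*(1 - 1))*(-5*(-5 - 1)² - 4) = (9*(-1)*0)*(-5*(-6)² - 4) = 0*(-5*36 - 4) = 0*(-180 - 4) = 0*(-184) = 0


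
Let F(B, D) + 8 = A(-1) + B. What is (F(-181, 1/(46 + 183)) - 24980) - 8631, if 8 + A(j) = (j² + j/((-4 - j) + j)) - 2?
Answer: -135235/4 ≈ -33809.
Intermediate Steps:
A(j) = -10 + j² - j/4 (A(j) = -8 + ((j² + j/((-4 - j) + j)) - 2) = -8 + ((j² + j/(-4)) - 2) = -8 + ((j² - j/4) - 2) = -8 + (-2 + j² - j/4) = -10 + j² - j/4)
F(B, D) = -67/4 + B (F(B, D) = -8 + ((-10 + (-1)² - ¼*(-1)) + B) = -8 + ((-10 + 1 + ¼) + B) = -8 + (-35/4 + B) = -67/4 + B)
(F(-181, 1/(46 + 183)) - 24980) - 8631 = ((-67/4 - 181) - 24980) - 8631 = (-791/4 - 24980) - 8631 = -100711/4 - 8631 = -135235/4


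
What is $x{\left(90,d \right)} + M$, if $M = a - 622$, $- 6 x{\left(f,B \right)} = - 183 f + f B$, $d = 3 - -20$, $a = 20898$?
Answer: $22676$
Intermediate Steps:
$d = 23$ ($d = 3 + 20 = 23$)
$x{\left(f,B \right)} = \frac{61 f}{2} - \frac{B f}{6}$ ($x{\left(f,B \right)} = - \frac{- 183 f + f B}{6} = - \frac{- 183 f + B f}{6} = \frac{61 f}{2} - \frac{B f}{6}$)
$M = 20276$ ($M = 20898 - 622 = 20276$)
$x{\left(90,d \right)} + M = \frac{1}{6} \cdot 90 \left(183 - 23\right) + 20276 = \frac{1}{6} \cdot 90 \cdot 160 + 20276 = 2400 + 20276 = 22676$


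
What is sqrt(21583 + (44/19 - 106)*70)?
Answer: sqrt(5171363)/19 ≈ 119.69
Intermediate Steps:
sqrt(21583 + (44/19 - 106)*70) = sqrt(21583 - 1970/19*70) = sqrt(21583 - 137900/19) = sqrt(272177/19) = sqrt(5171363)/19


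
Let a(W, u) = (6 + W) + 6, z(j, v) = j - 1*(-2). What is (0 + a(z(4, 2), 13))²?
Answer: 324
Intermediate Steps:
z(j, v) = 2 + j (z(j, v) = j + 2 = 2 + j)
a(W, u) = 12 + W
(0 + a(z(4, 2), 13))² = (0 + (12 + (2 + 4)))² = (0 + (12 + 6))² = (0 + 18)² = 18² = 324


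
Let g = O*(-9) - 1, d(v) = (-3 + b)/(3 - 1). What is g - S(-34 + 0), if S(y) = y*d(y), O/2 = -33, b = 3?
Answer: 593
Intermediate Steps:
O = -66 (O = 2*(-33) = -66)
d(v) = 0 (d(v) = (-3 + 3)/(3 - 1) = 0/2 = 0*(½) = 0)
S(y) = 0 (S(y) = y*0 = 0)
g = 593 (g = -66*(-9) - 1 = 594 - 1 = 593)
g - S(-34 + 0) = 593 - 1*0 = 593 + 0 = 593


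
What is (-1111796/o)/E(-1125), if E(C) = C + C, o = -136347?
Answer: -555898/153390375 ≈ -0.0036241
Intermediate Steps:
E(C) = 2*C
(-1111796/o)/E(-1125) = (-1111796/(-136347))/((2*(-1125))) = -1111796*(-1/136347)/(-2250) = (1111796/136347)*(-1/2250) = -555898/153390375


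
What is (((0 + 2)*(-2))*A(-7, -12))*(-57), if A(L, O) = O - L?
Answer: -1140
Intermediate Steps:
(((0 + 2)*(-2))*A(-7, -12))*(-57) = (((0 + 2)*(-2))*(-12 - 1*(-7)))*(-57) = ((2*(-2))*(-12 + 7))*(-57) = -4*(-5)*(-57) = 20*(-57) = -1140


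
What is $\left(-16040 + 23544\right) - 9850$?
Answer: $-2346$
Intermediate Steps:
$\left(-16040 + 23544\right) - 9850 = 7504 - 9850 = -2346$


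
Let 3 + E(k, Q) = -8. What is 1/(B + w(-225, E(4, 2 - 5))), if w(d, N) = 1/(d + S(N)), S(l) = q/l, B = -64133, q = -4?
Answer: -2471/158472654 ≈ -1.5593e-5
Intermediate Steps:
E(k, Q) = -11 (E(k, Q) = -3 - 8 = -11)
S(l) = -4/l
w(d, N) = 1/(d - 4/N)
1/(B + w(-225, E(4, 2 - 5))) = 1/(-64133 - 11/(-4 - 11*(-225))) = 1/(-64133 - 11/(-4 + 2475)) = 1/(-64133 - 11/2471) = 1/(-158472654/2471) = -2471/158472654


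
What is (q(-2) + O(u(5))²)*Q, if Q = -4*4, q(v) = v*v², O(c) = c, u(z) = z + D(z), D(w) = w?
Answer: -1472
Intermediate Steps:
u(z) = 2*z (u(z) = z + z = 2*z)
q(v) = v³
Q = -16
(q(-2) + O(u(5))²)*Q = ((-2)³ + (2*5)²)*(-16) = (-8 + 10²)*(-16) = (-8 + 100)*(-16) = 92*(-16) = -1472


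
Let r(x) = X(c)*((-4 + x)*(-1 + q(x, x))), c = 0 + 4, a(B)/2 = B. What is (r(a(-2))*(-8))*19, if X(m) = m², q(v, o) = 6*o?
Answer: -486400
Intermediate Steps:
a(B) = 2*B
c = 4
r(x) = 16*(-1 + 6*x)*(-4 + x) (r(x) = 4²*((-4 + x)*(-1 + 6*x)) = 16*((-1 + 6*x)*(-4 + x)) = 16*(-1 + 6*x)*(-4 + x))
(r(a(-2))*(-8))*19 = ((64 - 800*(-2) + 96*(2*(-2))²)*(-8))*19 = ((64 - 400*(-4) + 96*(-4)²)*(-8))*19 = ((64 + 1600 + 96*16)*(-8))*19 = ((64 + 1600 + 1536)*(-8))*19 = (3200*(-8))*19 = -25600*19 = -486400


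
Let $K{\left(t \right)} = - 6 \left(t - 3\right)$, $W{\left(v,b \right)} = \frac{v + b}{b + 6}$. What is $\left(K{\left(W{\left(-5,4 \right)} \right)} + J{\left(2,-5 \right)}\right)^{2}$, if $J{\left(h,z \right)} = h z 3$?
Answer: $\frac{3249}{25} \approx 129.96$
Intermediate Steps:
$J{\left(h,z \right)} = 3 h z$
$W{\left(v,b \right)} = \frac{b + v}{6 + b}$
$K{\left(t \right)} = 18 - 6 t$ ($K{\left(t \right)} = - 6 \left(-3 + t\right) = 18 - 6 t$)
$\left(K{\left(W{\left(-5,4 \right)} \right)} + J{\left(2,-5 \right)}\right)^{2} = \left(\left(18 - 6 \frac{4 - 5}{6 + 4}\right) + 3 \cdot 2 \left(-5\right)\right)^{2} = \left(\left(18 - 6 \cdot \frac{1}{10} \left(-1\right)\right) - 30\right)^{2} = \left(\left(18 - - \frac{3}{5}\right) - 30\right)^{2} = \left(\left(18 + \frac{3}{5}\right) - 30\right)^{2} = \left(\frac{93}{5} - 30\right)^{2} = \left(- \frac{57}{5}\right)^{2} = \frac{3249}{25}$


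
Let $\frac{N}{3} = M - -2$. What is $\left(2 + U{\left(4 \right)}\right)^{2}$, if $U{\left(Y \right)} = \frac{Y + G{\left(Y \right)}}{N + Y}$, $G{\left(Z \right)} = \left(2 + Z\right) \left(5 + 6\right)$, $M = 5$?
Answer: $\frac{576}{25} \approx 23.04$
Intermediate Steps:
$G{\left(Z \right)} = 22 + 11 Z$ ($G{\left(Z \right)} = \left(2 + Z\right) 11 = 22 + 11 Z$)
$N = 21$ ($N = 3 \left(5 - -2\right) = 3 \left(5 + 2\right) = 3 \cdot 7 = 21$)
$U{\left(Y \right)} = \frac{22 + 12 Y}{21 + Y}$ ($U{\left(Y \right)} = \frac{Y + \left(22 + 11 Y\right)}{21 + Y} = \frac{22 + 12 Y}{21 + Y}$)
$\left(2 + U{\left(4 \right)}\right)^{2} = \left(2 + \frac{2 \left(11 + 6 \cdot 4\right)}{21 + 4}\right)^{2} = \left(2 + \frac{2 \left(11 + 24\right)}{25}\right)^{2} = \left(2 + 2 \cdot \frac{1}{25} \cdot 35\right)^{2} = \left(2 + \frac{14}{5}\right)^{2} = \left(\frac{24}{5}\right)^{2} = \frac{576}{25}$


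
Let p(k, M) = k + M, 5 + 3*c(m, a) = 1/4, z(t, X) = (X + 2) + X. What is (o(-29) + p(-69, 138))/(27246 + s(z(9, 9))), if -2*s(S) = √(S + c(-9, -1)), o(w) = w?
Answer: 52312320/35632536547 + 160*√663/35632536547 ≈ 0.0014682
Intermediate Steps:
z(t, X) = 2 + 2*X (z(t, X) = (2 + X) + X = 2 + 2*X)
c(m, a) = -19/12 (c(m, a) = -5/3 + (⅓)/4 = -5/3 + (⅓)*(¼) = -5/3 + 1/12 = -19/12)
p(k, M) = M + k
s(S) = -√(-19/12 + S)/2 (s(S) = -√(S - 19/12)/2 = -√(-19/12 + S)/2)
(o(-29) + p(-69, 138))/(27246 + s(z(9, 9))) = (-29 + (138 - 69))/(27246 - √(-57 + 36*(2 + 2*9))/12) = (-29 + 69)/(27246 - √(-57 + 36*(2 + 18))/12) = 40/(27246 - √(-57 + 36*20)/12) = 40/(27246 - √(-57 + 720)/12) = 40/(27246 - √663/12)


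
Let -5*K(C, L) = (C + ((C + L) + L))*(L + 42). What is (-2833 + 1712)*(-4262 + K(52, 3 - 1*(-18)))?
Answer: 34199468/5 ≈ 6.8399e+6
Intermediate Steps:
K(C, L) = -(42 + L)*(2*C + 2*L)/5 (K(C, L) = -(C + ((C + L) + L))*(L + 42)/5 = -(C + (C + 2*L))*(42 + L)/5 = -(2*C + 2*L)*(42 + L)/5 = -(42 + L)*(2*C + 2*L)/5)
(-2833 + 1712)*(-4262 + K(52, 3 - 1*(-18))) = (-2833 + 1712)*(-4262 + (-84/5*52 - 84*(3 - 1*(-18))/5 - 2*(3 - 1*(-18))²/5 - ⅖*52*(3 - 1*(-18)))) = -1121*(-4262 + (-4368/5 - 84*(3 + 18)/5 - 2*(3 + 18)²/5 - ⅖*52*(3 + 18))) = -1121*(-4262 + (-4368/5 - 84/5*21 - ⅖*21² - ⅖*52*21)) = -1121*(-4262 + (-4368/5 - 1764/5 - ⅖*441 - 2184/5)) = -1121*(-4262 + (-4368/5 - 1764/5 - 882/5 - 2184/5)) = -1121*(-4262 - 9198/5) = -1121*(-30508/5) = 34199468/5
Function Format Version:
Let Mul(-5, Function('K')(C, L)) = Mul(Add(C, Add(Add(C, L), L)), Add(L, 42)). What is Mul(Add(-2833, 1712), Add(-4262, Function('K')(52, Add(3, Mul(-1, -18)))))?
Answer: Rational(34199468, 5) ≈ 6.8399e+6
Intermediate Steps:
Function('K')(C, L) = Mul(Rational(-1, 5), Add(42, L), Add(Mul(2, C), Mul(2, L))) (Function('K')(C, L) = Mul(Rational(-1, 5), Mul(Add(C, Add(Add(C, L), L)), Add(L, 42))) = Mul(Rational(-1, 5), Mul(Add(C, Add(C, Mul(2, L))), Add(42, L))) = Mul(Rational(-1, 5), Mul(Add(Mul(2, C), Mul(2, L)), Add(42, L))) = Mul(Rational(-1, 5), Mul(Add(42, L), Add(Mul(2, C), Mul(2, L)))) = Mul(Rational(-1, 5), Add(42, L), Add(Mul(2, C), Mul(2, L))))
Mul(Add(-2833, 1712), Add(-4262, Function('K')(52, Add(3, Mul(-1, -18))))) = Mul(Add(-2833, 1712), Add(-4262, Add(Mul(Rational(-84, 5), 52), Mul(Rational(-84, 5), Add(3, Mul(-1, -18))), Mul(Rational(-2, 5), Pow(Add(3, Mul(-1, -18)), 2)), Mul(Rational(-2, 5), 52, Add(3, Mul(-1, -18)))))) = Mul(-1121, Add(-4262, Add(Rational(-4368, 5), Mul(Rational(-84, 5), Add(3, 18)), Mul(Rational(-2, 5), Pow(Add(3, 18), 2)), Mul(Rational(-2, 5), 52, Add(3, 18))))) = Mul(-1121, Add(-4262, Add(Rational(-4368, 5), Mul(Rational(-84, 5), 21), Mul(Rational(-2, 5), Pow(21, 2)), Mul(Rational(-2, 5), 52, 21)))) = Mul(-1121, Add(-4262, Add(Rational(-4368, 5), Rational(-1764, 5), Mul(Rational(-2, 5), 441), Rational(-2184, 5)))) = Mul(-1121, Add(-4262, Add(Rational(-4368, 5), Rational(-1764, 5), Rational(-882, 5), Rational(-2184, 5)))) = Mul(-1121, Add(-4262, Rational(-9198, 5))) = Mul(-1121, Rational(-30508, 5)) = Rational(34199468, 5)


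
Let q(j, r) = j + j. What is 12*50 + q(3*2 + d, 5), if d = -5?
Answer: 602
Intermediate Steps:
q(j, r) = 2*j
12*50 + q(3*2 + d, 5) = 12*50 + 2*(3*2 - 5) = 600 + 2*(6 - 5) = 600 + 2*1 = 600 + 2 = 602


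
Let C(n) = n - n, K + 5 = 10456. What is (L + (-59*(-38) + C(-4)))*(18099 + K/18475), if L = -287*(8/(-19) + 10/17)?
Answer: 236971121177968/5967425 ≈ 3.9711e+7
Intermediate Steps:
K = 10451 (K = -5 + 10456 = 10451)
C(n) = 0
L = -15498/323 (L = -287*(8*(-1/19) + 10*(1/17)) = -287*(-8/19 + 10/17) = -287*54/323 = -15498/323 ≈ -47.981)
(L + (-59*(-38) + C(-4)))*(18099 + K/18475) = (-15498/323 + (-59*(-38) + 0))*(18099 + 10451/18475) = (-15498/323 + (2242 + 0))*(18099 + 10451*(1/18475)) = (-15498/323 + 2242)*(18099 + 10451/18475) = (708668/323)*(334389476/18475) = 236971121177968/5967425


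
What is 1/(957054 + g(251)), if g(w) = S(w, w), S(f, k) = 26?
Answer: 1/957080 ≈ 1.0448e-6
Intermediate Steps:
g(w) = 26
1/(957054 + g(251)) = 1/(957054 + 26) = 1/957080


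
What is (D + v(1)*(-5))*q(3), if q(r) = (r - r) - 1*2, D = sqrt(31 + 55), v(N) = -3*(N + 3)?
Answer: -120 - 2*sqrt(86) ≈ -138.55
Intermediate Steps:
v(N) = -9 - 3*N (v(N) = -3*(3 + N) = -9 - 3*N)
D = sqrt(86) ≈ 9.2736
q(r) = -2 (q(r) = 0 - 2 = -2)
(D + v(1)*(-5))*q(3) = (sqrt(86) + (-9 - 3*1)*(-5))*(-2) = (sqrt(86) + (-9 - 3)*(-5))*(-2) = (sqrt(86) - 12*(-5))*(-2) = (sqrt(86) + 60)*(-2) = (60 + sqrt(86))*(-2) = -120 - 2*sqrt(86)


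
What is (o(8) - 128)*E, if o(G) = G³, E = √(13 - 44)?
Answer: 384*I*√31 ≈ 2138.0*I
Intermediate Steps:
E = I*√31 (E = √(-31) = I*√31 ≈ 5.5678*I)
(o(8) - 128)*E = (8³ - 128)*(I*√31) = (512 - 128)*(I*√31) = 384*(I*√31) = 384*I*√31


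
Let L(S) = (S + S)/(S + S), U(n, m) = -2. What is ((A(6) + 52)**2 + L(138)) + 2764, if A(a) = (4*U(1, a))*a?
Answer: 2781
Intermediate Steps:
L(S) = 1 (L(S) = (2*S)/((2*S)) = (2*S)*(1/(2*S)) = 1)
A(a) = -8*a (A(a) = (4*(-2))*a = -8*a)
((A(6) + 52)**2 + L(138)) + 2764 = ((-8*6 + 52)**2 + 1) + 2764 = ((-48 + 52)**2 + 1) + 2764 = (4**2 + 1) + 2764 = (16 + 1) + 2764 = 17 + 2764 = 2781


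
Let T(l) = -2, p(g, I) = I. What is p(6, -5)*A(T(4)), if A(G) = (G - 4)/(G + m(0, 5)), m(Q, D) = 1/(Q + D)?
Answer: -50/3 ≈ -16.667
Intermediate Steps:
m(Q, D) = 1/(D + Q)
A(G) = (-4 + G)/(⅕ + G) (A(G) = (G - 4)/(G + 1/(5 + 0)) = (-4 + G)/(G + 1/5) = (-4 + G)/(G + ⅕) = (-4 + G)/(⅕ + G))
p(6, -5)*A(T(4)) = -25*(-4 - 2)/(1 + 5*(-2)) = -25*(-6)/(1 - 10) = -25*(-6)/(-9) = -25*(-1)*(-6)/9 = -5*10/3 = -50/3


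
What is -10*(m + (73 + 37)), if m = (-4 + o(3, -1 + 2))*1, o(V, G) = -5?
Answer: -1010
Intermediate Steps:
m = -9 (m = (-4 - 5)*1 = -9*1 = -9)
-10*(m + (73 + 37)) = -10*(-9 + (73 + 37)) = -10*(-9 + 110) = -10*101 = -1010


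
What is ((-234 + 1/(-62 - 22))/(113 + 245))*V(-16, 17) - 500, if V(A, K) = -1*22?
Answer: -7301773/15036 ≈ -485.62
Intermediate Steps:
V(A, K) = -22
((-234 + 1/(-62 - 22))/(113 + 245))*V(-16, 17) - 500 = ((-234 + 1/(-62 - 22))/(113 + 245))*(-22) - 500 = ((-234 + 1/(-84))/358)*(-22) - 500 = ((-234 - 1/84)*(1/358))*(-22) - 500 = -19657/84*1/358*(-22) - 500 = -19657/30072*(-22) - 500 = 216227/15036 - 500 = -7301773/15036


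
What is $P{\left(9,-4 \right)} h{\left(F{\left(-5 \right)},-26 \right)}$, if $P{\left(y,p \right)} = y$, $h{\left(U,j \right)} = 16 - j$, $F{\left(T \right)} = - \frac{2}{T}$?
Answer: $378$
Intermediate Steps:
$P{\left(9,-4 \right)} h{\left(F{\left(-5 \right)},-26 \right)} = 9 \left(16 - -26\right) = 9 \left(16 + 26\right) = 9 \cdot 42 = 378$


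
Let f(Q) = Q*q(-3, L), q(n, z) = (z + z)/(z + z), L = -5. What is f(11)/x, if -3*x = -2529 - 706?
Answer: 33/3235 ≈ 0.010201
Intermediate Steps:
q(n, z) = 1 (q(n, z) = (2*z)/((2*z)) = (2*z)*(1/(2*z)) = 1)
x = 3235/3 (x = -(-2529 - 706)/3 = -1/3*(-3235) = 3235/3 ≈ 1078.3)
f(Q) = Q (f(Q) = Q*1 = Q)
f(11)/x = 11/(3235/3) = 11*(3/3235) = 33/3235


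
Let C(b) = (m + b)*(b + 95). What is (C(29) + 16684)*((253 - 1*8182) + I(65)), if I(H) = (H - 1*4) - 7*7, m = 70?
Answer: -229276320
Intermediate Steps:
C(b) = (70 + b)*(95 + b) (C(b) = (70 + b)*(b + 95) = (70 + b)*(95 + b))
I(H) = -53 + H (I(H) = (H - 4) - 49 = (-4 + H) - 49 = -53 + H)
(C(29) + 16684)*((253 - 1*8182) + I(65)) = ((6650 + 29**2 + 165*29) + 16684)*((253 - 1*8182) + (-53 + 65)) = ((6650 + 841 + 4785) + 16684)*((253 - 8182) + 12) = (12276 + 16684)*(-7929 + 12) = 28960*(-7917) = -229276320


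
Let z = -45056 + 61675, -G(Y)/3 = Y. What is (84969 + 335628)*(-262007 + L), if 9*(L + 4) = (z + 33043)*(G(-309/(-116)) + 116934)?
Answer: 15732965307006405/58 ≈ 2.7126e+14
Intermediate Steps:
G(Y) = -3*Y
z = 16619
L = 37421467271/58 (L = -4 + ((16619 + 33043)*(-(-927)/(-116) + 116934))/9 = -4 + (49662*(-(-927)*(-1)/116 + 116934))/9 = -4 + (49662*(-3*309/116 + 116934))/9 = -4 + (49662*(-927/116 + 116934))/9 = -4 + (49662*(13563417/116))/9 = -4 + (⅑)*(336793207527/58) = -4 + 37421467503/58 = 37421467271/58 ≈ 6.4520e+8)
(84969 + 335628)*(-262007 + L) = (84969 + 335628)*(-262007 + 37421467271/58) = 420597*(37406270865/58) = 15732965307006405/58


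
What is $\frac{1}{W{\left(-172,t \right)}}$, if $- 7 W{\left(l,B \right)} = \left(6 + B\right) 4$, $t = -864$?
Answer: $\frac{7}{3432} \approx 0.0020396$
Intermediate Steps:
$W{\left(l,B \right)} = - \frac{24}{7} - \frac{4 B}{7}$ ($W{\left(l,B \right)} = - \frac{\left(6 + B\right) 4}{7} = - \frac{24 + 4 B}{7} = - \frac{24}{7} - \frac{4 B}{7}$)
$\frac{1}{W{\left(-172,t \right)}} = \frac{1}{- \frac{24}{7} - - \frac{3456}{7}} = \frac{1}{- \frac{24}{7} + \frac{3456}{7}} = \frac{1}{\frac{3432}{7}} = \frac{7}{3432}$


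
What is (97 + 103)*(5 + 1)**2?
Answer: 7200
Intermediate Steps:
(97 + 103)*(5 + 1)**2 = 200*6**2 = 200*36 = 7200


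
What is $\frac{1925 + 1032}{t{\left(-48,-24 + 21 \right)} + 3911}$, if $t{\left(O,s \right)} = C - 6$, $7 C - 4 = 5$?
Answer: $\frac{20699}{27344} \approx 0.75698$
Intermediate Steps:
$C = \frac{9}{7}$ ($C = \frac{4}{7} + \frac{1}{7} \cdot 5 = \frac{4}{7} + \frac{5}{7} = \frac{9}{7} \approx 1.2857$)
$t{\left(O,s \right)} = - \frac{33}{7}$ ($t{\left(O,s \right)} = \frac{9}{7} - 6 = - \frac{33}{7}$)
$\frac{1925 + 1032}{t{\left(-48,-24 + 21 \right)} + 3911} = \frac{1925 + 1032}{- \frac{33}{7} + 3911} = \frac{2957}{\frac{27344}{7}} = 2957 \cdot \frac{7}{27344} = \frac{20699}{27344}$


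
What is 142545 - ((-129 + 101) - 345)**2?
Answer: 3416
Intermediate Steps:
142545 - ((-129 + 101) - 345)**2 = 142545 - (-28 - 345)**2 = 142545 - 1*(-373)**2 = 142545 - 1*139129 = 142545 - 139129 = 3416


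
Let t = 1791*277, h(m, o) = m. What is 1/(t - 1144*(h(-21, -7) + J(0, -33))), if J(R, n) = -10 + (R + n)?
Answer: 1/569323 ≈ 1.7565e-6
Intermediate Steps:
J(R, n) = -10 + R + n
t = 496107
1/(t - 1144*(h(-21, -7) + J(0, -33))) = 1/(496107 - 1144*(-21 + (-10 + 0 - 33))) = 1/(496107 - 1144*(-21 - 43)) = 1/(496107 - 1144*(-64)) = 1/(496107 + 73216) = 1/569323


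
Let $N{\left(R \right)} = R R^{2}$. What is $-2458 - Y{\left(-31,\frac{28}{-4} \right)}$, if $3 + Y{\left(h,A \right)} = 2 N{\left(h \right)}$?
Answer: $57127$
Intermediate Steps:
$N{\left(R \right)} = R^{3}$
$Y{\left(h,A \right)} = -3 + 2 h^{3}$
$-2458 - Y{\left(-31,\frac{28}{-4} \right)} = -2458 - \left(-3 + 2 \left(-31\right)^{3}\right) = -2458 - \left(-3 + 2 \left(-29791\right)\right) = -2458 - \left(-3 - 59582\right) = -2458 - -59585 = -2458 + 59585 = 57127$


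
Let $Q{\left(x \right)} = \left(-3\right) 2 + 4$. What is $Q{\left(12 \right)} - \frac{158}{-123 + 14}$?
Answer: $- \frac{60}{109} \approx -0.55046$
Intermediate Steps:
$Q{\left(x \right)} = -2$ ($Q{\left(x \right)} = -6 + 4 = -2$)
$Q{\left(12 \right)} - \frac{158}{-123 + 14} = -2 - \frac{158}{-123 + 14} = -2 - \frac{158}{-109} = -2 - - \frac{158}{109} = -2 + \frac{158}{109} = - \frac{60}{109}$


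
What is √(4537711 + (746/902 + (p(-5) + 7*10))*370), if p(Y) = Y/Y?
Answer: √928380541891/451 ≈ 2136.4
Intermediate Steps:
p(Y) = 1
√(4537711 + (746/902 + (p(-5) + 7*10))*370) = √(4537711 + (746/902 + (1 + 7*10))*370) = √(4537711 + (746*(1/902) + (1 + 70))*370) = √(4537711 + (373/451 + 71)*370) = √(4537711 + (32394/451)*370) = √(4537711 + 11985780/451) = √(2058493441/451) = √928380541891/451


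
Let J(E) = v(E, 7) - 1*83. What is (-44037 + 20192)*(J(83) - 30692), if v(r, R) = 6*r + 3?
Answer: 721883530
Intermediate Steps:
v(r, R) = 3 + 6*r
J(E) = -80 + 6*E (J(E) = (3 + 6*E) - 1*83 = (3 + 6*E) - 83 = -80 + 6*E)
(-44037 + 20192)*(J(83) - 30692) = (-44037 + 20192)*((-80 + 6*83) - 30692) = -23845*((-80 + 498) - 30692) = -23845*(418 - 30692) = -23845*(-30274) = 721883530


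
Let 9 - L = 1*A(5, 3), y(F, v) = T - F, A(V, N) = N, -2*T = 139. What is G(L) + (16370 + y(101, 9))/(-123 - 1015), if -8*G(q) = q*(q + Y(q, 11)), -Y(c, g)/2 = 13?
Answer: 1741/2276 ≈ 0.76494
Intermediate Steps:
T = -139/2 (T = -1/2*139 = -139/2 ≈ -69.500)
y(F, v) = -139/2 - F
Y(c, g) = -26 (Y(c, g) = -2*13 = -26)
L = 6 (L = 9 - 3 = 6)
G(q) = -q*(-26 + q)/8 (G(q) = -q*(q - 26)/8 = -q*(-26 + q)/8)
G(L) + (16370 + y(101, 9))/(-123 - 1015) = (1/8)*6*(26 - 1*6) + (16370 + (-139/2 - 1*101))/(-123 - 1015) = (1/8)*6*(26 - 6) + (16370 + (-139/2 - 101))/(-1138) = (1/8)*6*20 + (16370 - 341/2)*(-1/1138) = 15 + (32399/2)*(-1/1138) = 15 - 32399/2276 = 1741/2276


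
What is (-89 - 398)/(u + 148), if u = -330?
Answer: 487/182 ≈ 2.6758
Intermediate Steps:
(-89 - 398)/(u + 148) = (-89 - 398)/(-330 + 148) = -487/(-182) = -487*(-1/182) = 487/182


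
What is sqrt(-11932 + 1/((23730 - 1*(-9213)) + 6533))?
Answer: I*sqrt(4648571690339)/19738 ≈ 109.23*I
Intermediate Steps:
sqrt(-11932 + 1/((23730 - 1*(-9213)) + 6533)) = sqrt(-11932 + 1/((23730 + 9213) + 6533)) = sqrt(-11932 + 1/(32943 + 6533)) = sqrt(-11932 + 1/39476) = sqrt(-471027631/39476) = I*sqrt(4648571690339)/19738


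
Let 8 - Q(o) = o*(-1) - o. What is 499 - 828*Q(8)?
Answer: -19373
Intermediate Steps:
Q(o) = 8 + 2*o (Q(o) = 8 - (o*(-1) - o) = 8 - (-o - o) = 8 - (-2)*o = 8 + 2*o)
499 - 828*Q(8) = 499 - 828*(8 + 2*8) = 499 - 828*(8 + 16) = 499 - 828*24 = 499 - 19872 = -19373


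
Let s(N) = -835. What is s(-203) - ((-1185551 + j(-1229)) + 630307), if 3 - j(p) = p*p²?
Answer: -1855777583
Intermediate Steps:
j(p) = 3 - p³ (j(p) = 3 - p*p² = 3 - p³)
s(-203) - ((-1185551 + j(-1229)) + 630307) = -835 - ((-1185551 + (3 - 1*(-1229)³)) + 630307) = -835 - ((-1185551 + (3 - 1*(-1856331989))) + 630307) = -835 - ((-1185551 + (3 + 1856331989)) + 630307) = -835 - ((-1185551 + 1856331992) + 630307) = -835 - (1855146441 + 630307) = -835 - 1*1855776748 = -835 - 1855776748 = -1855777583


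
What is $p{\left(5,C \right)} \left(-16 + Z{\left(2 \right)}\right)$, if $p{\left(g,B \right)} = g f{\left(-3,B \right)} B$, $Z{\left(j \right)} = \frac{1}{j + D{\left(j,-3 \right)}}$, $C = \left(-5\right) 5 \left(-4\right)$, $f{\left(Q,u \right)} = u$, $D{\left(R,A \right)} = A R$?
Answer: $-812500$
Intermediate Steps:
$C = 100$ ($C = \left(-25\right) \left(-4\right) = 100$)
$Z{\left(j \right)} = - \frac{1}{2 j}$ ($Z{\left(j \right)} = \frac{1}{j - 3 j} = \frac{1}{\left(-2\right) j} = - \frac{1}{2 j}$)
$p{\left(g,B \right)} = g B^{2}$ ($p{\left(g,B \right)} = g B B = B g B = g B^{2}$)
$p{\left(5,C \right)} \left(-16 + Z{\left(2 \right)}\right) = 5 \cdot 100^{2} \left(-16 - \frac{1}{2 \cdot 2}\right) = 5 \cdot 10000 \left(-16 - \frac{1}{4}\right) = 50000 \left(-16 - \frac{1}{4}\right) = 50000 \left(- \frac{65}{4}\right) = -812500$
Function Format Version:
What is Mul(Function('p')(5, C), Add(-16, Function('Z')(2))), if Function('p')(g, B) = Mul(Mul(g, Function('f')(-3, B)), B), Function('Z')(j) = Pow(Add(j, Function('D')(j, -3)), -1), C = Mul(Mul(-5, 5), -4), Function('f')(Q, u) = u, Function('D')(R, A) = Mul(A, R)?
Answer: -812500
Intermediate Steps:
C = 100 (C = Mul(-25, -4) = 100)
Function('Z')(j) = Mul(Rational(-1, 2), Pow(j, -1)) (Function('Z')(j) = Pow(Add(j, Mul(-3, j)), -1) = Pow(Mul(-2, j), -1) = Mul(Rational(-1, 2), Pow(j, -1)))
Function('p')(g, B) = Mul(g, Pow(B, 2)) (Function('p')(g, B) = Mul(Mul(g, B), B) = Mul(Mul(B, g), B) = Mul(g, Pow(B, 2)))
Mul(Function('p')(5, C), Add(-16, Function('Z')(2))) = Mul(Mul(5, Pow(100, 2)), Add(-16, Mul(Rational(-1, 2), Pow(2, -1)))) = Mul(Mul(5, 10000), Add(-16, Mul(Rational(-1, 2), Rational(1, 2)))) = Mul(50000, Add(-16, Rational(-1, 4))) = Mul(50000, Rational(-65, 4)) = -812500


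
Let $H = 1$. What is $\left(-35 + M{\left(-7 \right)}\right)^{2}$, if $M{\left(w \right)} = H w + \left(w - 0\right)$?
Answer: $2401$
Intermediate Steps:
$M{\left(w \right)} = 2 w$ ($M{\left(w \right)} = 1 w + \left(w - 0\right) = w + \left(w + 0\right) = w + w = 2 w$)
$\left(-35 + M{\left(-7 \right)}\right)^{2} = \left(-35 + 2 \left(-7\right)\right)^{2} = \left(-35 - 14\right)^{2} = \left(-49\right)^{2} = 2401$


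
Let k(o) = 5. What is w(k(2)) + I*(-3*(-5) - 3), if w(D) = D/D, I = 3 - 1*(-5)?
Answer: 97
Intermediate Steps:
I = 8 (I = 3 + 5 = 8)
w(D) = 1
w(k(2)) + I*(-3*(-5) - 3) = 1 + 8*(-3*(-5) - 3) = 1 + 8*(15 - 3) = 1 + 8*12 = 1 + 96 = 97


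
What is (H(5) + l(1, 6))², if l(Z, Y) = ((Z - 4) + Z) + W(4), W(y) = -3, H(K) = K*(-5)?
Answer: 900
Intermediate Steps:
H(K) = -5*K
l(Z, Y) = -7 + 2*Z (l(Z, Y) = ((Z - 4) + Z) - 3 = ((-4 + Z) + Z) - 3 = (-4 + 2*Z) - 3 = -7 + 2*Z)
(H(5) + l(1, 6))² = (-5*5 + (-7 + 2*1))² = (-25 + (-7 + 2))² = (-25 - 5)² = (-30)² = 900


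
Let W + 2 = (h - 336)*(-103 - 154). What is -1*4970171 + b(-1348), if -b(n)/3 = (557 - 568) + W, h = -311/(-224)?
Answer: -1171098331/224 ≈ -5.2281e+6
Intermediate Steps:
h = 311/224 (h = -311*(-1/224) = 311/224 ≈ 1.3884)
W = 19262473/224 (W = -2 + (311/224 - 336)*(-103 - 154) = -2 - 74953/224*(-257) = -2 + 19262921/224 = 19262473/224 ≈ 85993.)
b(n) = -57780027/224 (b(n) = -3*((557 - 568) + 19262473/224) = -3*(-11 + 19262473/224) = -3*19260009/224 = -57780027/224)
-1*4970171 + b(-1348) = -1*4970171 - 57780027/224 = -4970171 - 57780027/224 = -1171098331/224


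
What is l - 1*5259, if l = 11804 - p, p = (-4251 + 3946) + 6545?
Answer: 305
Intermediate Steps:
p = 6240 (p = -305 + 6545 = 6240)
l = 5564 (l = 11804 - 1*6240 = 11804 - 6240 = 5564)
l - 1*5259 = 5564 - 1*5259 = 5564 - 5259 = 305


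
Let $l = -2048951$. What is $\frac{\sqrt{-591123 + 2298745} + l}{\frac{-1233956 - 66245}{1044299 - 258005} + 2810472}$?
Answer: $- \frac{1611077877594}{2209855970567} + \frac{786294 \sqrt{1707622}}{2209855970567} \approx -0.72858$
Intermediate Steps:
$\frac{\sqrt{-591123 + 2298745} + l}{\frac{-1233956 - 66245}{1044299 - 258005} + 2810472} = \frac{\sqrt{-591123 + 2298745} - 2048951}{\frac{-1233956 - 66245}{1044299 - 258005} + 2810472} = \frac{\sqrt{1707622} - 2048951}{- \frac{1300201}{786294} + 2810472} = \frac{-2048951 + \sqrt{1707622}}{\left(-1300201\right) \frac{1}{786294} + 2810472} = \frac{-2048951 + \sqrt{1707622}}{- \frac{1300201}{786294} + 2810472} = \frac{-2048951 + \sqrt{1707622}}{\frac{2209855970567}{786294}} = \left(-2048951 + \sqrt{1707622}\right) \frac{786294}{2209855970567} = - \frac{1611077877594}{2209855970567} + \frac{786294 \sqrt{1707622}}{2209855970567}$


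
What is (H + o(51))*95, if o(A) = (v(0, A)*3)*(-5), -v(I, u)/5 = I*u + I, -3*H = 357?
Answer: -11305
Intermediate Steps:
H = -119 (H = -1/3*357 = -119)
v(I, u) = -5*I - 5*I*u (v(I, u) = -5*(I*u + I) = -5*(I + I*u) = -5*I - 5*I*u)
o(A) = 0 (o(A) = (-5*0*(1 + A)*3)*(-5) = (0*3)*(-5) = 0*(-5) = 0)
(H + o(51))*95 = (-119 + 0)*95 = -119*95 = -11305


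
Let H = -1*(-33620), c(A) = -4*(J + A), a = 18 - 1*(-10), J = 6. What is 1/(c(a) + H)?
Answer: 1/33484 ≈ 2.9865e-5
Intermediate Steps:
a = 28 (a = 18 + 10 = 28)
c(A) = -24 - 4*A (c(A) = -4*(6 + A) = -24 - 4*A)
H = 33620
1/(c(a) + H) = 1/((-24 - 4*28) + 33620) = 1/((-24 - 112) + 33620) = 1/(-136 + 33620) = 1/33484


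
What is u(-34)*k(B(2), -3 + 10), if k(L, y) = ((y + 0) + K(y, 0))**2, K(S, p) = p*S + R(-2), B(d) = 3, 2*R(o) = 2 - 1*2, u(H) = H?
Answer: -1666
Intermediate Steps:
R(o) = 0 (R(o) = (2 - 1*2)/2 = (2 - 2)/2 = (1/2)*0 = 0)
K(S, p) = S*p (K(S, p) = p*S + 0 = S*p + 0 = S*p)
k(L, y) = y**2 (k(L, y) = ((y + 0) + y*0)**2 = (y + 0)**2 = y**2)
u(-34)*k(B(2), -3 + 10) = -34*(-3 + 10)**2 = -34*7**2 = -34*49 = -1666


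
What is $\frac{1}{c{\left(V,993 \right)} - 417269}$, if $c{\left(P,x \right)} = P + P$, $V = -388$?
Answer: $- \frac{1}{418045} \approx -2.3921 \cdot 10^{-6}$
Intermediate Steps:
$c{\left(P,x \right)} = 2 P$
$\frac{1}{c{\left(V,993 \right)} - 417269} = \frac{1}{2 \left(-388\right) - 417269} = \frac{1}{-776 - 417269} = \frac{1}{-418045} = - \frac{1}{418045}$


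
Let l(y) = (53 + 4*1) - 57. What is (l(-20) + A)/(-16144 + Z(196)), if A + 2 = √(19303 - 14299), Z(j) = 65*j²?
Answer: -1/1240448 + 3*√139/1240448 ≈ 2.7707e-5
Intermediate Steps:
A = -2 + 6*√139 (A = -2 + √(19303 - 14299) = -2 + √5004 = -2 + 6*√139 ≈ 68.739)
l(y) = 0 (l(y) = (53 + 4) - 57 = 57 - 57 = 0)
(l(-20) + A)/(-16144 + Z(196)) = (0 + (-2 + 6*√139))/(-16144 + 65*196²) = (-2 + 6*√139)/(-16144 + 65*38416) = (-2 + 6*√139)/(-16144 + 2497040) = (-2 + 6*√139)/2480896 = (-2 + 6*√139)*(1/2480896) = -1/1240448 + 3*√139/1240448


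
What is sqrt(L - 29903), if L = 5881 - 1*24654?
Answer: 2*I*sqrt(12169) ≈ 220.63*I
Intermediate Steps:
L = -18773 (L = 5881 - 24654 = -18773)
sqrt(L - 29903) = sqrt(-18773 - 29903) = sqrt(-48676) = 2*I*sqrt(12169)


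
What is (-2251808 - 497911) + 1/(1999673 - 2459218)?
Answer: -1263619617856/459545 ≈ -2.7497e+6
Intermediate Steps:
(-2251808 - 497911) + 1/(1999673 - 2459218) = -2749719 + 1/(-459545) = -2749719 - 1/459545 = -1263619617856/459545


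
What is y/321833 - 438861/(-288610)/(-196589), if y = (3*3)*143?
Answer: 72879988558017/18260016344314570 ≈ 0.0039912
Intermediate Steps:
y = 1287 (y = 9*143 = 1287)
y/321833 - 438861/(-288610)/(-196589) = 1287/321833 - 438861/(-288610)/(-196589) = 1287*(1/321833) - 438861*(-1/288610)*(-1/196589) = 1287/321833 + (438861/288610)*(-1/196589) = 1287/321833 - 438861/56737551290 = 72879988558017/18260016344314570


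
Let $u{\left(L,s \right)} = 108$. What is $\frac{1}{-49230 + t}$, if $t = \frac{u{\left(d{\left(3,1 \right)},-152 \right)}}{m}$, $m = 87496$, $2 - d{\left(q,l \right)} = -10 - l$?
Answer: $- \frac{21874}{1076856993} \approx -2.0313 \cdot 10^{-5}$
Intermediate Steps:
$d{\left(q,l \right)} = 12 + l$ ($d{\left(q,l \right)} = 2 - \left(-10 - l\right) = 2 + \left(10 + l\right) = 12 + l$)
$t = \frac{27}{21874}$ ($t = \frac{108}{87496} = 108 \cdot \frac{1}{87496} = \frac{27}{21874} \approx 0.0012343$)
$\frac{1}{-49230 + t} = \frac{1}{-49230 + \frac{27}{21874}} = \frac{1}{- \frac{1076856993}{21874}} = - \frac{21874}{1076856993}$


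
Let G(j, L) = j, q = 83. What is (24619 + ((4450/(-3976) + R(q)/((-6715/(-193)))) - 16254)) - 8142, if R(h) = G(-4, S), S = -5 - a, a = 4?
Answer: 2960445049/13349420 ≈ 221.77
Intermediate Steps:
S = -9 (S = -5 - 1*4 = -5 - 4 = -9)
R(h) = -4
(24619 + ((4450/(-3976) + R(q)/((-6715/(-193)))) - 16254)) - 8142 = (24619 + ((4450/(-3976) - 4/((-6715/(-193)))) - 16254)) - 8142 = (24619 + ((4450*(-1/3976) - 4/((-6715*(-1/193)))) - 16254)) - 8142 = (24619 + ((-2225/1988 - 4/6715/193) - 16254)) - 8142 = (24619 + ((-2225/1988 - 4*193/6715) - 16254)) - 8142 = (24619 + ((-2225/1988 - 772/6715) - 16254)) - 8142 = (24619 + (-16475611/13349420 - 16254)) - 8142 = (24619 - 216997948291/13349420) - 8142 = 111651422689/13349420 - 8142 = 2960445049/13349420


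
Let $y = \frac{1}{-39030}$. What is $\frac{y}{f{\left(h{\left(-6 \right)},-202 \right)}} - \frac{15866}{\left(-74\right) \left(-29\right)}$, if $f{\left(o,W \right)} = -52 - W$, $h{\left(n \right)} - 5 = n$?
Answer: $- \frac{46443749573}{6281878500} \approx -7.3933$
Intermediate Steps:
$h{\left(n \right)} = 5 + n$
$y = - \frac{1}{39030} \approx -2.5621 \cdot 10^{-5}$
$\frac{y}{f{\left(h{\left(-6 \right)},-202 \right)}} - \frac{15866}{\left(-74\right) \left(-29\right)} = - \frac{1}{39030 \left(-52 - -202\right)} - \frac{15866}{\left(-74\right) \left(-29\right)} = - \frac{1}{39030 \left(-52 + 202\right)} - \frac{15866}{2146} = - \frac{1}{39030 \cdot 150} - \frac{7933}{1073} = \left(- \frac{1}{39030}\right) \frac{1}{150} - \frac{7933}{1073} = - \frac{1}{5854500} - \frac{7933}{1073} = - \frac{46443749573}{6281878500}$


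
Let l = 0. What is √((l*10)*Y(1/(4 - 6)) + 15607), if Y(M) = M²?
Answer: √15607 ≈ 124.93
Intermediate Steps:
√((l*10)*Y(1/(4 - 6)) + 15607) = √((0*10)*(1/(4 - 6))² + 15607) = √(0*(1/(-2))² + 15607) = √(0*(-½)² + 15607) = √(0*(¼) + 15607) = √(0 + 15607) = √15607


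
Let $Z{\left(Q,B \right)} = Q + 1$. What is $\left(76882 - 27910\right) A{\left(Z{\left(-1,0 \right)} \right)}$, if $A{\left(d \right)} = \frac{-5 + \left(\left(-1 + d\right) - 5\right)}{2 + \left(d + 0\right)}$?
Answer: $-269346$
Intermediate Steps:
$Z{\left(Q,B \right)} = 1 + Q$
$A{\left(d \right)} = \frac{-11 + d}{2 + d}$ ($A{\left(d \right)} = \frac{-5 + \left(-6 + d\right)}{2 + d} = \frac{-11 + d}{2 + d}$)
$\left(76882 - 27910\right) A{\left(Z{\left(-1,0 \right)} \right)} = \left(76882 - 27910\right) \frac{-11 + \left(1 - 1\right)}{2 + \left(1 - 1\right)} = \left(76882 - 27910\right) \frac{-11 + 0}{2 + 0} = 48972 \cdot \frac{1}{2} \left(-11\right) = 48972 \left(- \frac{11}{2}\right) = -269346$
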